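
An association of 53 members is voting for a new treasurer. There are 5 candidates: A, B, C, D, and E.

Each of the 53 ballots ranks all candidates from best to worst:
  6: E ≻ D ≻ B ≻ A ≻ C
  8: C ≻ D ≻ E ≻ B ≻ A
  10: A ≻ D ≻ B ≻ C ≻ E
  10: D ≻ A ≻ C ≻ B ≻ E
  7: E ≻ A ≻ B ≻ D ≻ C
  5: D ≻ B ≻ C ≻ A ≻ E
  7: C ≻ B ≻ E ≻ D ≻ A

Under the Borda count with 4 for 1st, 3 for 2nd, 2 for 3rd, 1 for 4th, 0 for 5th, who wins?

D

A: 6×1 + 8×0 + 10×4 + 10×3 + 7×3 + 5×1 + 7×0 = 102
B: 6×2 + 8×1 + 10×2 + 10×1 + 7×2 + 5×3 + 7×3 = 100
C: 6×0 + 8×4 + 10×1 + 10×2 + 7×0 + 5×2 + 7×4 = 100
D: 6×3 + 8×3 + 10×3 + 10×4 + 7×1 + 5×4 + 7×1 = 146
E: 6×4 + 8×2 + 10×0 + 10×0 + 7×4 + 5×0 + 7×2 = 82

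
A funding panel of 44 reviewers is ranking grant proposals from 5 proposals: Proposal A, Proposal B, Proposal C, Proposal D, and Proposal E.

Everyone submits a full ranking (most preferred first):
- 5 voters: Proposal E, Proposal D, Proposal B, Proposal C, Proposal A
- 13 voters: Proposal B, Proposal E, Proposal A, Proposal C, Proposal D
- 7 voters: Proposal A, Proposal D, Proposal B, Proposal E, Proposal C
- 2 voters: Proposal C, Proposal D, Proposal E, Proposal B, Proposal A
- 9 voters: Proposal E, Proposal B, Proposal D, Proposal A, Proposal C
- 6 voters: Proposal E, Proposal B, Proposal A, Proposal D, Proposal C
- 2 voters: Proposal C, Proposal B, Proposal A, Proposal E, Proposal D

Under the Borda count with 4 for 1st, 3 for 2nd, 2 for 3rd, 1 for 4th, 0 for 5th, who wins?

Proposal A: 5×0 + 13×2 + 7×4 + 2×0 + 9×1 + 6×2 + 2×2 = 79
Proposal B: 5×2 + 13×4 + 7×2 + 2×1 + 9×3 + 6×3 + 2×3 = 129
Proposal C: 5×1 + 13×1 + 7×0 + 2×4 + 9×0 + 6×0 + 2×4 = 34
Proposal D: 5×3 + 13×0 + 7×3 + 2×3 + 9×2 + 6×1 + 2×0 = 66
Proposal E: 5×4 + 13×3 + 7×1 + 2×2 + 9×4 + 6×4 + 2×1 = 132

Proposal E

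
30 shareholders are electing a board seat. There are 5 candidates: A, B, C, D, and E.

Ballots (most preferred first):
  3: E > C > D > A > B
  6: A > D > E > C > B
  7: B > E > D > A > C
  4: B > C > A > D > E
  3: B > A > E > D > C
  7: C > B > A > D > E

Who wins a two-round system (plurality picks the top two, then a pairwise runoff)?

C

Round 1 first-place votes: A 6, B 14, C 7, D 0, E 3. B and C advance.
Runoff: B is ranked above C on 14 ballots, C above B on 16.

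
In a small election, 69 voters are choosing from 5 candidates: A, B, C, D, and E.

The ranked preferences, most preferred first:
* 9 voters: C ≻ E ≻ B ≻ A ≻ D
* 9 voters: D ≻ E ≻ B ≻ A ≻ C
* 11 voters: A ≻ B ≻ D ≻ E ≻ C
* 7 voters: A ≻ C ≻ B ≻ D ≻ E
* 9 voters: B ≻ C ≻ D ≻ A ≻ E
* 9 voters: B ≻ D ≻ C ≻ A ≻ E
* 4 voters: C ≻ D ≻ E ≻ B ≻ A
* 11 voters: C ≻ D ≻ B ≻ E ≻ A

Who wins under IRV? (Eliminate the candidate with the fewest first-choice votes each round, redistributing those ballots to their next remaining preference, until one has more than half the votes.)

B

Round 1: A 18, B 18, C 24, D 9, E 0. E eliminated.
Round 2: A 18, B 18, C 24, D 9. D eliminated.
Round 3: A 18, B 27, C 24. A eliminated.
Round 4: B 38, C 31. B has a majority (≥35).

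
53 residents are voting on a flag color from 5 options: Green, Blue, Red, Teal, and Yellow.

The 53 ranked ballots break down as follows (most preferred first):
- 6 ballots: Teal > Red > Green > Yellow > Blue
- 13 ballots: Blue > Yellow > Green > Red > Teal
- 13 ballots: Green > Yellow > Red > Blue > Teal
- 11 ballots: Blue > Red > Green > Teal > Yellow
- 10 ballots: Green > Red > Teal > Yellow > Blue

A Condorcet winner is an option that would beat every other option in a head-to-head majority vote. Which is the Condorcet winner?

Green

Green vs Blue: 29–24
Green vs Red: 36–17
Green vs Teal: 47–6
Green vs Yellow: 40–13
Green beats every other option.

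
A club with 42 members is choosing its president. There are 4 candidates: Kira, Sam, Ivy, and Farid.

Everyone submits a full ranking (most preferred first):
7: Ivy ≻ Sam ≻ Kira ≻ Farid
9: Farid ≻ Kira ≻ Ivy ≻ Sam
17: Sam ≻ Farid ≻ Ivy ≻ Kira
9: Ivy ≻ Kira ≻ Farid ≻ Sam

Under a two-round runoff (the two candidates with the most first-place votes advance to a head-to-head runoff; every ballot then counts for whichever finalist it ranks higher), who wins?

Ivy

Round 1 first-place votes: Kira 0, Sam 17, Ivy 16, Farid 9. Sam and Ivy advance.
Runoff: Sam is ranked above Ivy on 17 ballots, Ivy above Sam on 25.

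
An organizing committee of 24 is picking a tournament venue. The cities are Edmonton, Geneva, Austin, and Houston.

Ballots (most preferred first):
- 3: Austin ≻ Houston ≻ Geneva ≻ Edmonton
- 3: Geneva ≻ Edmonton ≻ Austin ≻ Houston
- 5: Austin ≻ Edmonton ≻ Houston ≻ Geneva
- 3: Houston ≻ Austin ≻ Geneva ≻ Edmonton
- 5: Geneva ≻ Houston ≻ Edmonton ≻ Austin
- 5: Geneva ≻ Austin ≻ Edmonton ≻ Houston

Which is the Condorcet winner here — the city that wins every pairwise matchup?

Geneva

Geneva vs Edmonton: 19–5
Geneva vs Austin: 13–11
Geneva vs Houston: 13–11
Geneva beats every other city.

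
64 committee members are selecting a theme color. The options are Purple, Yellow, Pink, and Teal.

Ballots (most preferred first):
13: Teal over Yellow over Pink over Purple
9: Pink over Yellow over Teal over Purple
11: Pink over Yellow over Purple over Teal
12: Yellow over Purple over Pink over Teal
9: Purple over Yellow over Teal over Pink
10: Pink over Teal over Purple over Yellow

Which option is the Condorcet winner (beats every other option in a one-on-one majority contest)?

Yellow

Yellow vs Purple: 45–19
Yellow vs Pink: 34–30
Yellow vs Teal: 41–23
Yellow beats every other option.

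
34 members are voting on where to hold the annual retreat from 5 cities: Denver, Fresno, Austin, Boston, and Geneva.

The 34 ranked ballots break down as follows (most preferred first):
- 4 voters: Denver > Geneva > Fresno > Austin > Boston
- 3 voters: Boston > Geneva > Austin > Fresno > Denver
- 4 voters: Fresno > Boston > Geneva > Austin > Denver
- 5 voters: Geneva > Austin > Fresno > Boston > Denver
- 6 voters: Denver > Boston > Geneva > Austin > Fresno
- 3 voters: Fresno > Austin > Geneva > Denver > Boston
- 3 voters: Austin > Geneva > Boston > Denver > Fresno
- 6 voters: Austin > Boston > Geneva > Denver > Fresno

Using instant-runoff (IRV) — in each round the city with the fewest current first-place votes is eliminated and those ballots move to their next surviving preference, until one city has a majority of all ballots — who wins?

Round 1: Denver 10, Fresno 7, Austin 9, Boston 3, Geneva 5. Boston eliminated.
Round 2: Denver 10, Fresno 7, Austin 9, Geneva 8. Fresno eliminated.
Round 3: Denver 10, Austin 12, Geneva 12. Denver eliminated.
Round 4: Austin 12, Geneva 22. Geneva has a majority (≥18).

Geneva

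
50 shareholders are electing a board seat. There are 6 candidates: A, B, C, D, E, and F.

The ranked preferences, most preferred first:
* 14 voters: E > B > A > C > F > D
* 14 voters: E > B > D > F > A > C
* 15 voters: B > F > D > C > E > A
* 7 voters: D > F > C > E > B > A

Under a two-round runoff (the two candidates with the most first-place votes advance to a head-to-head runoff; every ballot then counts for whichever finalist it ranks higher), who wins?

Round 1 first-place votes: A 0, B 15, C 0, D 7, E 28, F 0. E and B advance.
Runoff: E is ranked above B on 35 ballots, B above E on 15.

E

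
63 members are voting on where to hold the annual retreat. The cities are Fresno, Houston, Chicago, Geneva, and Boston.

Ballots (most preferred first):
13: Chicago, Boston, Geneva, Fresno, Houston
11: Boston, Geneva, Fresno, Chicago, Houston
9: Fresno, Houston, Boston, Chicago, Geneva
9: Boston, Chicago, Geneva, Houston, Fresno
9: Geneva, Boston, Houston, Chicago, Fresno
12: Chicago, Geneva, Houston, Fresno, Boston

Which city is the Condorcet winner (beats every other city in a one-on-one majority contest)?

Boston vs Fresno: 42–21
Boston vs Houston: 42–21
Boston vs Chicago: 38–25
Boston vs Geneva: 42–21
Boston beats every other city.

Boston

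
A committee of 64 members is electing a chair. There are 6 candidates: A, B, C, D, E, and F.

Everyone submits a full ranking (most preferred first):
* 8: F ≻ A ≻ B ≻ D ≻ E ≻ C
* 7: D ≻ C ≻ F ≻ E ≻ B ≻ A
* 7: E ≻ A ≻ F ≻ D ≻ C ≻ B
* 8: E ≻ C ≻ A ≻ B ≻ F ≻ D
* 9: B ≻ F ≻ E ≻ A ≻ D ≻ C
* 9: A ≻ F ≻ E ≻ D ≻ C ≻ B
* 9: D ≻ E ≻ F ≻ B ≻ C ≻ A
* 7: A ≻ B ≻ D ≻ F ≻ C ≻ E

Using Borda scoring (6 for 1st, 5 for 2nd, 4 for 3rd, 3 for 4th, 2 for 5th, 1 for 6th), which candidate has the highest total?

A: 8×5 + 7×1 + 7×5 + 8×4 + 9×3 + 9×6 + 9×1 + 7×6 = 246
B: 8×4 + 7×2 + 7×1 + 8×3 + 9×6 + 9×1 + 9×3 + 7×5 = 202
C: 8×1 + 7×5 + 7×2 + 8×5 + 9×1 + 9×2 + 9×2 + 7×2 = 156
D: 8×3 + 7×6 + 7×3 + 8×1 + 9×2 + 9×3 + 9×6 + 7×4 = 222
E: 8×2 + 7×3 + 7×6 + 8×6 + 9×4 + 9×4 + 9×5 + 7×1 = 251
F: 8×6 + 7×4 + 7×4 + 8×2 + 9×5 + 9×5 + 9×4 + 7×3 = 267

F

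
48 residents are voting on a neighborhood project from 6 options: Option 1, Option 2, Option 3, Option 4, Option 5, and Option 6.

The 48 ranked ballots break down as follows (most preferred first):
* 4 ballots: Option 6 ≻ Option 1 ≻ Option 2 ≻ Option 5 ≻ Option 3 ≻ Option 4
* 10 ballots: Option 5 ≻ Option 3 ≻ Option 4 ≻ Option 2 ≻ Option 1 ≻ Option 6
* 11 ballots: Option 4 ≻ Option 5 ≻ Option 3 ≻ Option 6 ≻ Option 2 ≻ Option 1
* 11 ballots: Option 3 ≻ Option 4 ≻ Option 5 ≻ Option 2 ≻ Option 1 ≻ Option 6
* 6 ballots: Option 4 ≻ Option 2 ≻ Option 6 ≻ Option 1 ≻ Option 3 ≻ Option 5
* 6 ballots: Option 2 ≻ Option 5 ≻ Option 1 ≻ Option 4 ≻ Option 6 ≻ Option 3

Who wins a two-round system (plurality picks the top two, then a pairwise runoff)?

Option 3

Round 1 first-place votes: Option 1 0, Option 2 6, Option 3 11, Option 4 17, Option 5 10, Option 6 4. Option 4 and Option 3 advance.
Runoff: Option 4 is ranked above Option 3 on 23 ballots, Option 3 above Option 4 on 25.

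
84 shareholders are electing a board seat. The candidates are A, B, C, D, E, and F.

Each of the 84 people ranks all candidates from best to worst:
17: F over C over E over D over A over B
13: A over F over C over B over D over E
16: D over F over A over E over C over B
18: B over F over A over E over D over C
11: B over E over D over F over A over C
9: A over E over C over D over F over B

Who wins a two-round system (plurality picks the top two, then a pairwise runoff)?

Round 1 first-place votes: A 22, B 29, C 0, D 16, E 0, F 17. B and A advance.
Runoff: B is ranked above A on 29 ballots, A above B on 55.

A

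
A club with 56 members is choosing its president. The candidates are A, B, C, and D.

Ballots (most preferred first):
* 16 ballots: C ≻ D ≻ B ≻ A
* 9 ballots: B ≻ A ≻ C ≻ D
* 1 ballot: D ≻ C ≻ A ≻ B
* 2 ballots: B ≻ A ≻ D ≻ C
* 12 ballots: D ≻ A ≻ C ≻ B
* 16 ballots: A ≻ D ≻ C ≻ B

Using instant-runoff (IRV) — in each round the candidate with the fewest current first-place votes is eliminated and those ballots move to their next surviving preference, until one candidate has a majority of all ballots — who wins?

A

Round 1: A 16, B 11, C 16, D 13. B eliminated.
Round 2: A 27, C 16, D 13. D eliminated.
Round 3: A 39, C 17. A has a majority (≥29).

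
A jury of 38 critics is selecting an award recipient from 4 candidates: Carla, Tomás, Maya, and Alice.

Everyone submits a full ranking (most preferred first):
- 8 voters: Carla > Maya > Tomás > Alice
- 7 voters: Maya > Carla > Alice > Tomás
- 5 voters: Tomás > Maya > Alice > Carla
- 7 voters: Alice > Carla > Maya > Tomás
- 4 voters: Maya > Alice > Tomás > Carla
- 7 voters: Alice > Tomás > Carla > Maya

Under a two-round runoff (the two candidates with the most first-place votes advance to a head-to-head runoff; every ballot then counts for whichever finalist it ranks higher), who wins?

Maya

Round 1 first-place votes: Carla 8, Tomás 5, Maya 11, Alice 14. Alice and Maya advance.
Runoff: Alice is ranked above Maya on 14 ballots, Maya above Alice on 24.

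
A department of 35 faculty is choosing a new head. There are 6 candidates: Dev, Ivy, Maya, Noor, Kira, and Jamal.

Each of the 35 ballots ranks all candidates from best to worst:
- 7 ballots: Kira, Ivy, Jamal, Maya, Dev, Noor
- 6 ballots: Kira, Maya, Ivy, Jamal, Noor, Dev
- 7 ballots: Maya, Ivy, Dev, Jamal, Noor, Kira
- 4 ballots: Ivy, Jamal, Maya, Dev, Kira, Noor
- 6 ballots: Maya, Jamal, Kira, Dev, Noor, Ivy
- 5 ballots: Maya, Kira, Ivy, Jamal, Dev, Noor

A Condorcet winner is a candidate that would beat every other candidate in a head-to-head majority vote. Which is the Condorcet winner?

Maya

Maya vs Dev: 35–0
Maya vs Ivy: 24–11
Maya vs Noor: 35–0
Maya vs Kira: 22–13
Maya vs Jamal: 24–11
Maya beats every other candidate.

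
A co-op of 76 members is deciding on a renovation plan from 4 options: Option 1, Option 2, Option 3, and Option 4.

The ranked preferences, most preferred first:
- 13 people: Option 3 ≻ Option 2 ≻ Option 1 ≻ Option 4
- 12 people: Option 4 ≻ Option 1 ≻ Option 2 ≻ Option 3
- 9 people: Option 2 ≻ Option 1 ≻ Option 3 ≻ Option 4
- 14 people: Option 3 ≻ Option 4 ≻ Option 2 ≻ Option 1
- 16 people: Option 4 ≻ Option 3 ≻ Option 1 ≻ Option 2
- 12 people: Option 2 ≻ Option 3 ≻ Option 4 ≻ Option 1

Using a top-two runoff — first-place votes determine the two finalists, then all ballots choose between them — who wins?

Round 1 first-place votes: Option 1 0, Option 2 21, Option 3 27, Option 4 28. Option 4 and Option 3 advance.
Runoff: Option 4 is ranked above Option 3 on 28 ballots, Option 3 above Option 4 on 48.

Option 3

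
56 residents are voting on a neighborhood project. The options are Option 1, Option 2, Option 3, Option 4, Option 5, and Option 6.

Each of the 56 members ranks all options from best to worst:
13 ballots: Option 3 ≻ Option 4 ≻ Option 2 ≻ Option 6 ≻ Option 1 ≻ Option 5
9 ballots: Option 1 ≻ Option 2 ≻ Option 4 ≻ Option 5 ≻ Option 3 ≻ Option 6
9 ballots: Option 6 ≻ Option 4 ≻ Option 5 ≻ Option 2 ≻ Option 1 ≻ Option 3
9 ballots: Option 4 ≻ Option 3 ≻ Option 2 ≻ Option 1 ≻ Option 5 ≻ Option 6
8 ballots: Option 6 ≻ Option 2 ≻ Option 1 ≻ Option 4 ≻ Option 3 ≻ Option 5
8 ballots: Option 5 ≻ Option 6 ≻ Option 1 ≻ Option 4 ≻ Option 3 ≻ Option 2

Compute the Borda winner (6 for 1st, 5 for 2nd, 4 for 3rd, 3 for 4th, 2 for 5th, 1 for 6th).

Option 4

Option 1: 13×2 + 9×6 + 9×2 + 9×3 + 8×4 + 8×4 = 189
Option 2: 13×4 + 9×5 + 9×3 + 9×4 + 8×5 + 8×1 = 208
Option 3: 13×6 + 9×2 + 9×1 + 9×5 + 8×2 + 8×2 = 182
Option 4: 13×5 + 9×4 + 9×5 + 9×6 + 8×3 + 8×3 = 248
Option 5: 13×1 + 9×3 + 9×4 + 9×2 + 8×1 + 8×6 = 150
Option 6: 13×3 + 9×1 + 9×6 + 9×1 + 8×6 + 8×5 = 199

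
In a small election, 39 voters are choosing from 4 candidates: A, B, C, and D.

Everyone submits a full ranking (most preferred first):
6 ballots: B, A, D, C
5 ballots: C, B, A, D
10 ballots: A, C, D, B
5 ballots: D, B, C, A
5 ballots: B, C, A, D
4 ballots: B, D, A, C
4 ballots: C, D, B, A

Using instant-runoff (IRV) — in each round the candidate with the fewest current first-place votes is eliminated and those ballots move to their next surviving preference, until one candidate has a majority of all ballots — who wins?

Round 1: A 10, B 15, C 9, D 5. D eliminated.
Round 2: A 10, B 20, C 9. B has a majority (≥20).

B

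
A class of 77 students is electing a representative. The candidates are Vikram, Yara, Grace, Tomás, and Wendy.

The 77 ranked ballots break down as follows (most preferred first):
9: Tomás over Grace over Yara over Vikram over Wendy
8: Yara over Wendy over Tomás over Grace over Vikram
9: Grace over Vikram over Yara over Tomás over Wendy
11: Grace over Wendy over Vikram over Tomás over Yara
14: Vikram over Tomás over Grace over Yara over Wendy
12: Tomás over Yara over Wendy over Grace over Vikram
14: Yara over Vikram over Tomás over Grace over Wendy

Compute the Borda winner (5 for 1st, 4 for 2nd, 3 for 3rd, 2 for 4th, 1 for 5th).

Tomás

Vikram: 9×2 + 8×1 + 9×4 + 11×3 + 14×5 + 12×1 + 14×4 = 233
Yara: 9×3 + 8×5 + 9×3 + 11×1 + 14×2 + 12×4 + 14×5 = 251
Grace: 9×4 + 8×2 + 9×5 + 11×5 + 14×3 + 12×2 + 14×2 = 246
Tomás: 9×5 + 8×3 + 9×2 + 11×2 + 14×4 + 12×5 + 14×3 = 267
Wendy: 9×1 + 8×4 + 9×1 + 11×4 + 14×1 + 12×3 + 14×1 = 158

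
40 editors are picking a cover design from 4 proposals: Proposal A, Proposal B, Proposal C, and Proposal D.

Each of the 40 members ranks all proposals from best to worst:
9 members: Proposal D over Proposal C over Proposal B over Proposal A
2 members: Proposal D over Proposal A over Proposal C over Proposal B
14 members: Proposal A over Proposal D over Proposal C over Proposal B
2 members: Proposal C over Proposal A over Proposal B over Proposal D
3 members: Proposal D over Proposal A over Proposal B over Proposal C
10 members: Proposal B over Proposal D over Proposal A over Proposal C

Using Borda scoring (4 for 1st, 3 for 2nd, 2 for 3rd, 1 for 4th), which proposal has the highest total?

Proposal D

Proposal A: 9×1 + 2×3 + 14×4 + 2×3 + 3×3 + 10×2 = 106
Proposal B: 9×2 + 2×1 + 14×1 + 2×2 + 3×2 + 10×4 = 84
Proposal C: 9×3 + 2×2 + 14×2 + 2×4 + 3×1 + 10×1 = 80
Proposal D: 9×4 + 2×4 + 14×3 + 2×1 + 3×4 + 10×3 = 130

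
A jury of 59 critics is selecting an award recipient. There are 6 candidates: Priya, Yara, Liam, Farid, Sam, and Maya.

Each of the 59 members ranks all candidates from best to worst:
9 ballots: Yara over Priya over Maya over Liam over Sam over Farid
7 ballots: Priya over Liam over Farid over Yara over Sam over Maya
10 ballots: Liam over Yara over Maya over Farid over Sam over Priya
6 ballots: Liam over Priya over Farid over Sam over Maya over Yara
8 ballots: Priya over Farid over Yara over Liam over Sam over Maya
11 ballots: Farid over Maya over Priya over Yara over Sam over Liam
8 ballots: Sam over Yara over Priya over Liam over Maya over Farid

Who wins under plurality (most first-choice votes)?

First-place votes: Priya 15, Yara 9, Liam 16, Farid 11, Sam 8, Maya 0.

Liam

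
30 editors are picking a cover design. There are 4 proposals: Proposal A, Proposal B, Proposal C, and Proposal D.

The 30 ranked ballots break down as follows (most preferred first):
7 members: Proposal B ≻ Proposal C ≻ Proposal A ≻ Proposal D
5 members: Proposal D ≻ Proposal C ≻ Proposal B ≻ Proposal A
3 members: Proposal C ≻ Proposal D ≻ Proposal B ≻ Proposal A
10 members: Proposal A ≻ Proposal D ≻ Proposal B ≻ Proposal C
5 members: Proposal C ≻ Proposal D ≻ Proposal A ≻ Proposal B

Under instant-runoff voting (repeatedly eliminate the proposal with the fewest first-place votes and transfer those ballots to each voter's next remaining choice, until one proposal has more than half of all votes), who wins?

Round 1: Proposal A 10, Proposal B 7, Proposal C 8, Proposal D 5. Proposal D eliminated.
Round 2: Proposal A 10, Proposal B 7, Proposal C 13. Proposal B eliminated.
Round 3: Proposal A 10, Proposal C 20. Proposal C has a majority (≥16).

Proposal C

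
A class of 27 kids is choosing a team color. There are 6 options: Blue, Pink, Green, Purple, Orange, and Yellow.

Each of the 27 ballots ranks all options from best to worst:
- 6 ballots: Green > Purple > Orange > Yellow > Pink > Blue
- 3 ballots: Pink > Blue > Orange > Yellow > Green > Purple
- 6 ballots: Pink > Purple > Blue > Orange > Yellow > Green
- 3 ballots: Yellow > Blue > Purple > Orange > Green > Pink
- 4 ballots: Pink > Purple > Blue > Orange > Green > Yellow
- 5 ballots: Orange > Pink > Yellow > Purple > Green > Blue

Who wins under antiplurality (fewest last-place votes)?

Last-place votes: Blue 11, Pink 3, Green 6, Purple 3, Orange 0, Yellow 4.

Orange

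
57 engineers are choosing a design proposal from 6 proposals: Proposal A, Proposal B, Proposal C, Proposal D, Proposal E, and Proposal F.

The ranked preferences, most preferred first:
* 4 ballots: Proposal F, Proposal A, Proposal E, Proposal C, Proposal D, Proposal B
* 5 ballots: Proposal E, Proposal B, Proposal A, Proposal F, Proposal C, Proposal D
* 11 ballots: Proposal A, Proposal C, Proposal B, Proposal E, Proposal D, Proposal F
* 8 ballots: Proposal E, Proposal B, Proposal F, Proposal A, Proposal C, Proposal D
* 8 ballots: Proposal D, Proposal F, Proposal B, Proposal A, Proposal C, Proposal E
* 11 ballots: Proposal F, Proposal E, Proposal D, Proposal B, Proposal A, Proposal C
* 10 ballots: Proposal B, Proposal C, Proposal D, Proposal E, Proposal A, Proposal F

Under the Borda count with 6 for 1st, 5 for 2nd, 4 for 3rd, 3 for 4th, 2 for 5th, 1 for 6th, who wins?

Proposal A: 4×5 + 5×4 + 11×6 + 8×3 + 8×3 + 11×2 + 10×2 = 196
Proposal B: 4×1 + 5×5 + 11×4 + 8×5 + 8×4 + 11×3 + 10×6 = 238
Proposal C: 4×3 + 5×2 + 11×5 + 8×2 + 8×2 + 11×1 + 10×5 = 170
Proposal D: 4×2 + 5×1 + 11×2 + 8×1 + 8×6 + 11×4 + 10×4 = 175
Proposal E: 4×4 + 5×6 + 11×3 + 8×6 + 8×1 + 11×5 + 10×3 = 220
Proposal F: 4×6 + 5×3 + 11×1 + 8×4 + 8×5 + 11×6 + 10×1 = 198

Proposal B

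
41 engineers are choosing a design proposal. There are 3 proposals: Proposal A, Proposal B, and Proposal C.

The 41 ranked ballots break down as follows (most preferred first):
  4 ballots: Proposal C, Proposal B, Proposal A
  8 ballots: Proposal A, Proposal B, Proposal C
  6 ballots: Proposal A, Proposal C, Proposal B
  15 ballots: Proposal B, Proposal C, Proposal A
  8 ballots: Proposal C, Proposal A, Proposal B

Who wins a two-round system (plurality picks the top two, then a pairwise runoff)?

Round 1 first-place votes: Proposal A 14, Proposal B 15, Proposal C 12. Proposal B and Proposal A advance.
Runoff: Proposal B is ranked above Proposal A on 19 ballots, Proposal A above Proposal B on 22.

Proposal A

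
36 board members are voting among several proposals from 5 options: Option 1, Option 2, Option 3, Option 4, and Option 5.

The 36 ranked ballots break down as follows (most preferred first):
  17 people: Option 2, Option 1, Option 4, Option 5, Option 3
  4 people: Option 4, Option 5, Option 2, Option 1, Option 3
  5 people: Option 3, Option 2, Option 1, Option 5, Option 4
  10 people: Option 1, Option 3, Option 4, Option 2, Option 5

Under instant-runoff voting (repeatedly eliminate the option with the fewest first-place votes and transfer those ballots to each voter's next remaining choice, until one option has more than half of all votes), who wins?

Option 2

Round 1: Option 1 10, Option 2 17, Option 3 5, Option 4 4, Option 5 0. Option 5 eliminated.
Round 2: Option 1 10, Option 2 17, Option 3 5, Option 4 4. Option 4 eliminated.
Round 3: Option 1 10, Option 2 21, Option 3 5. Option 2 has a majority (≥19).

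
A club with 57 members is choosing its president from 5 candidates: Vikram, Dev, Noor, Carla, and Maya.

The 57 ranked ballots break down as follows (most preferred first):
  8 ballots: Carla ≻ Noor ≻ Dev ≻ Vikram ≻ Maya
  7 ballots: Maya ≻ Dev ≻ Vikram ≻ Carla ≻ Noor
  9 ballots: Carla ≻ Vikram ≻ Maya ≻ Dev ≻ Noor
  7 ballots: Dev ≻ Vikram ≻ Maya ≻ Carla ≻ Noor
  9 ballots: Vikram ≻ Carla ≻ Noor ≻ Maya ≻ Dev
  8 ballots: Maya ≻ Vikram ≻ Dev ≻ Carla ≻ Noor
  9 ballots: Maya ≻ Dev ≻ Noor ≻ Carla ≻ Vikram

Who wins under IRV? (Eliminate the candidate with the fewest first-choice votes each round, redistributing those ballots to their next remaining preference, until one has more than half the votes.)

Maya

Round 1: Vikram 9, Dev 7, Noor 0, Carla 17, Maya 24. Noor eliminated.
Round 2: Vikram 9, Dev 7, Carla 17, Maya 24. Dev eliminated.
Round 3: Vikram 16, Carla 17, Maya 24. Vikram eliminated.
Round 4: Carla 26, Maya 31. Maya has a majority (≥29).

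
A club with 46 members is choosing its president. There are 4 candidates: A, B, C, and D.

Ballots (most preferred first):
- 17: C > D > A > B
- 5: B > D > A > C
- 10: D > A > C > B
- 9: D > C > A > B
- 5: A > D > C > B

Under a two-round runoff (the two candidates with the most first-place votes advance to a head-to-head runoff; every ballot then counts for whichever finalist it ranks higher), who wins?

D

Round 1 first-place votes: A 5, B 5, C 17, D 19. D and C advance.
Runoff: D is ranked above C on 29 ballots, C above D on 17.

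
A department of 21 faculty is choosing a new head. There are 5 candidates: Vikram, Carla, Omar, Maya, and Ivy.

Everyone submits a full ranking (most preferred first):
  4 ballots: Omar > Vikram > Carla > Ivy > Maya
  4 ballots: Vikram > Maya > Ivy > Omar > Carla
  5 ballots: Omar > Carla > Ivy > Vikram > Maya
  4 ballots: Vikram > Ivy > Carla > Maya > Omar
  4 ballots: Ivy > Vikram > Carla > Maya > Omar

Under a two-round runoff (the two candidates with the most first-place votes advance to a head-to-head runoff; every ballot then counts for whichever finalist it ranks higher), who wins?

Vikram

Round 1 first-place votes: Vikram 8, Carla 0, Omar 9, Maya 0, Ivy 4. Omar and Vikram advance.
Runoff: Omar is ranked above Vikram on 9 ballots, Vikram above Omar on 12.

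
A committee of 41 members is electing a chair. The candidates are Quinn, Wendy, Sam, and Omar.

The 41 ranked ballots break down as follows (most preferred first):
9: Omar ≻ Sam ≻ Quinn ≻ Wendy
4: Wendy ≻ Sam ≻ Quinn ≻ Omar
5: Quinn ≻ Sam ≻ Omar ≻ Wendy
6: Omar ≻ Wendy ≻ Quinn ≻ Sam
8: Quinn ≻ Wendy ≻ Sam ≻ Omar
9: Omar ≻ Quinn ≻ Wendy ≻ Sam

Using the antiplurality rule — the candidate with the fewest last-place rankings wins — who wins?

Quinn

Last-place votes: Quinn 0, Wendy 14, Sam 15, Omar 12.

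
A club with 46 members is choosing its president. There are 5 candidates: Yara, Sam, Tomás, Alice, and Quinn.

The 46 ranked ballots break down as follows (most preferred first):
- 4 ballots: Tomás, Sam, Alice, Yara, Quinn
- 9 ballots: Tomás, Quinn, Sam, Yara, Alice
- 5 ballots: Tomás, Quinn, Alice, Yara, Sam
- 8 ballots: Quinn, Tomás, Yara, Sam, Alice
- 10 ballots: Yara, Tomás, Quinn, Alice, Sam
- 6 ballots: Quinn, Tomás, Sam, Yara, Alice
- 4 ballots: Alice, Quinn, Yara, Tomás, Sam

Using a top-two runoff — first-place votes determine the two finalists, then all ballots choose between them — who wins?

Tomás

Round 1 first-place votes: Yara 10, Sam 0, Tomás 18, Alice 4, Quinn 14. Tomás and Quinn advance.
Runoff: Tomás is ranked above Quinn on 28 ballots, Quinn above Tomás on 18.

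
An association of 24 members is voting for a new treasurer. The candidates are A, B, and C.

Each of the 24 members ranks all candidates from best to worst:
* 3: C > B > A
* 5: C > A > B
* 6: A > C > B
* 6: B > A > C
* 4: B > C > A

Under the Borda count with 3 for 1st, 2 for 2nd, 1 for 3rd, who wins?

A: 3×1 + 5×2 + 6×3 + 6×2 + 4×1 = 47
B: 3×2 + 5×1 + 6×1 + 6×3 + 4×3 = 47
C: 3×3 + 5×3 + 6×2 + 6×1 + 4×2 = 50

C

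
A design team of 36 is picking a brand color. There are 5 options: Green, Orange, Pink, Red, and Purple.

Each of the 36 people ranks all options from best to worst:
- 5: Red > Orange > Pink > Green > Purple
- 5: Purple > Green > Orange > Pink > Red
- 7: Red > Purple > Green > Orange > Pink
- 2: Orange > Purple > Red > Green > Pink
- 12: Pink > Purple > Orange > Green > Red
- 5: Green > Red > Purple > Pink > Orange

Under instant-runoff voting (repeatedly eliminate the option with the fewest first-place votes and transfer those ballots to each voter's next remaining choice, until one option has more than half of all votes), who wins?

Round 1: Green 5, Orange 2, Pink 12, Red 12, Purple 5. Orange eliminated.
Round 2: Green 5, Pink 12, Red 12, Purple 7. Green eliminated.
Round 3: Pink 12, Red 17, Purple 7. Purple eliminated.
Round 4: Pink 17, Red 19. Red has a majority (≥19).

Red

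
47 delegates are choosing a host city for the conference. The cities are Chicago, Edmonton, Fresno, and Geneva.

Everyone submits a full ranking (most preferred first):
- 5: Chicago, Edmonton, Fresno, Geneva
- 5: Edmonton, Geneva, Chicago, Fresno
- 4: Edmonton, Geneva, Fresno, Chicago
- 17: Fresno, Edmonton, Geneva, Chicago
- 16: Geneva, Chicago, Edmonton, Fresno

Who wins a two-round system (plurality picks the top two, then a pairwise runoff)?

Geneva

Round 1 first-place votes: Chicago 5, Edmonton 9, Fresno 17, Geneva 16. Fresno and Geneva advance.
Runoff: Fresno is ranked above Geneva on 22 ballots, Geneva above Fresno on 25.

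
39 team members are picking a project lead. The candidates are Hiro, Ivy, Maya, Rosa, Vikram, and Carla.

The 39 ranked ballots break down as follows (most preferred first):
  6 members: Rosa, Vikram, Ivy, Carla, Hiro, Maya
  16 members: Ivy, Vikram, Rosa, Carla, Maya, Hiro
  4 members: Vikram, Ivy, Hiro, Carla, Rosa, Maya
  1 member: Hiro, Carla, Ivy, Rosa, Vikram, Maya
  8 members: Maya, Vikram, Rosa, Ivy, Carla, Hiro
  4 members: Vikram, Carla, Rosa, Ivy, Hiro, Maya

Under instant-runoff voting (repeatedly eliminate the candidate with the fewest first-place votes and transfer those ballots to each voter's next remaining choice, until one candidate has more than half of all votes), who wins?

Vikram

Round 1: Hiro 1, Ivy 16, Maya 8, Rosa 6, Vikram 8, Carla 0. Carla eliminated.
Round 2: Hiro 1, Ivy 16, Maya 8, Rosa 6, Vikram 8. Hiro eliminated.
Round 3: Ivy 17, Maya 8, Rosa 6, Vikram 8. Rosa eliminated.
Round 4: Ivy 17, Maya 8, Vikram 14. Maya eliminated.
Round 5: Ivy 17, Vikram 22. Vikram has a majority (≥20).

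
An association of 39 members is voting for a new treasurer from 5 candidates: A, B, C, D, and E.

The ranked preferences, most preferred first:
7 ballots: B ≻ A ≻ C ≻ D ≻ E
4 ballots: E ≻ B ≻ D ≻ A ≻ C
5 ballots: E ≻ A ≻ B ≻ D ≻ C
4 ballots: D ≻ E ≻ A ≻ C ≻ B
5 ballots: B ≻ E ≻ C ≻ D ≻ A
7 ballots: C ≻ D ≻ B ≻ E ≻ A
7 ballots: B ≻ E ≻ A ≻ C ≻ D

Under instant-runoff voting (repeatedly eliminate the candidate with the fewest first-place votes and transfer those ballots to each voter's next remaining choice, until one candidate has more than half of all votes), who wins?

B

Round 1: A 0, B 19, C 7, D 4, E 9. A eliminated.
Round 2: B 19, C 7, D 4, E 9. D eliminated.
Round 3: B 19, C 7, E 13. C eliminated.
Round 4: B 26, E 13. B has a majority (≥20).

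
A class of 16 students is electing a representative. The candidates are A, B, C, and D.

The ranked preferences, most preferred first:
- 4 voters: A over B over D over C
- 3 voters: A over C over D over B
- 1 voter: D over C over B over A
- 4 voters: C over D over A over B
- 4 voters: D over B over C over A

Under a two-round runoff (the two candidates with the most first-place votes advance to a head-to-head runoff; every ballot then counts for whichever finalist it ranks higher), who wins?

Round 1 first-place votes: A 7, B 0, C 4, D 5. A and D advance.
Runoff: A is ranked above D on 7 ballots, D above A on 9.

D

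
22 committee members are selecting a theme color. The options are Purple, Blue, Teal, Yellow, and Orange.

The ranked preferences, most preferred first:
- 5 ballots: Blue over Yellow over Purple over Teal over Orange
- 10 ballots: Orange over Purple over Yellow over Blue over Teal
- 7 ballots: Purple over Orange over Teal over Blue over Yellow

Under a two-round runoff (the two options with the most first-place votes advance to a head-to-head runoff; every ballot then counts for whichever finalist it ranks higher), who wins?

Round 1 first-place votes: Purple 7, Blue 5, Teal 0, Yellow 0, Orange 10. Orange and Purple advance.
Runoff: Orange is ranked above Purple on 10 ballots, Purple above Orange on 12.

Purple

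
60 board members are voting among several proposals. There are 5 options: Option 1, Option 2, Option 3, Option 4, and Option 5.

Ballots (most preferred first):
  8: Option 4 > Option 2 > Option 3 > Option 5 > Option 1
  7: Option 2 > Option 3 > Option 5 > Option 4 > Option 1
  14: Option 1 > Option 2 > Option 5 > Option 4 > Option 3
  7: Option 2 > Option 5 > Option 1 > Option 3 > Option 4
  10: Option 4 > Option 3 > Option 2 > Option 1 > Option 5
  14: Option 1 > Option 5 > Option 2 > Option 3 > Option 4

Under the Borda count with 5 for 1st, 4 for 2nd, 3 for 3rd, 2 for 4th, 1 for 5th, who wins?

Option 1: 8×1 + 7×1 + 14×5 + 7×3 + 10×2 + 14×5 = 196
Option 2: 8×4 + 7×5 + 14×4 + 7×5 + 10×3 + 14×3 = 230
Option 3: 8×3 + 7×4 + 14×1 + 7×2 + 10×4 + 14×2 = 148
Option 4: 8×5 + 7×2 + 14×2 + 7×1 + 10×5 + 14×1 = 153
Option 5: 8×2 + 7×3 + 14×3 + 7×4 + 10×1 + 14×4 = 173

Option 2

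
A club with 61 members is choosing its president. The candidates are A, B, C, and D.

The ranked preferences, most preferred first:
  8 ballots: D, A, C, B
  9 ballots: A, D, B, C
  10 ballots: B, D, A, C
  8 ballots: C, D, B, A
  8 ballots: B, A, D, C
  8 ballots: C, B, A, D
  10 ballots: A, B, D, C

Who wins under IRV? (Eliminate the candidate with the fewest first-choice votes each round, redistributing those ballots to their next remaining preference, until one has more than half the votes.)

Round 1: A 19, B 18, C 16, D 8. D eliminated.
Round 2: A 27, B 18, C 16. C eliminated.
Round 3: A 27, B 34. B has a majority (≥31).

B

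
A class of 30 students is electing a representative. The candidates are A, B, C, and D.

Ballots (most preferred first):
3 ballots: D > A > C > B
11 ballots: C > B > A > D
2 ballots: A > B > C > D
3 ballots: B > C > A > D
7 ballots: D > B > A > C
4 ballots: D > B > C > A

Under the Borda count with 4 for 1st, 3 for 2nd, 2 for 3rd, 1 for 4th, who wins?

B

A: 3×3 + 11×2 + 2×4 + 3×2 + 7×2 + 4×1 = 63
B: 3×1 + 11×3 + 2×3 + 3×4 + 7×3 + 4×3 = 87
C: 3×2 + 11×4 + 2×2 + 3×3 + 7×1 + 4×2 = 78
D: 3×4 + 11×1 + 2×1 + 3×1 + 7×4 + 4×4 = 72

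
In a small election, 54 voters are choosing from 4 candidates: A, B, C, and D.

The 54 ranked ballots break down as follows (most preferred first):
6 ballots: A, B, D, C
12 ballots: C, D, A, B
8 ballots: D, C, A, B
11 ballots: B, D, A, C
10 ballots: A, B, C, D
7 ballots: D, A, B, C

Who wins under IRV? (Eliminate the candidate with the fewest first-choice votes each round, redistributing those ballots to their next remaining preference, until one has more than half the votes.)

D

Round 1: A 16, B 11, C 12, D 15. B eliminated.
Round 2: A 16, C 12, D 26. C eliminated.
Round 3: A 16, D 38. D has a majority (≥28).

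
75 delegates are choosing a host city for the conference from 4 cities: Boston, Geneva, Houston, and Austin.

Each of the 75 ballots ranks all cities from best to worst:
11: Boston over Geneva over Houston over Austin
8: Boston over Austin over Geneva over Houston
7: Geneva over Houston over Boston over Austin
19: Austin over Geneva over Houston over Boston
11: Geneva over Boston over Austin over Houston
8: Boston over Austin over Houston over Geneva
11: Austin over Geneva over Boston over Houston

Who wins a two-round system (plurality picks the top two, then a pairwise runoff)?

Round 1 first-place votes: Boston 27, Geneva 18, Houston 0, Austin 30. Austin and Boston advance.
Runoff: Austin is ranked above Boston on 30 ballots, Boston above Austin on 45.

Boston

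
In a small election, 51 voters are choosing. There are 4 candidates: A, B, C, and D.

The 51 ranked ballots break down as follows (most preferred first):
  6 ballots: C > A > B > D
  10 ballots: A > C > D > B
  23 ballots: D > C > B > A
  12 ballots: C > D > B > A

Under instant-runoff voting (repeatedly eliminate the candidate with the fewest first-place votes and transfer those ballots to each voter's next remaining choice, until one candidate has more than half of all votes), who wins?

Round 1: A 10, B 0, C 18, D 23. B eliminated.
Round 2: A 10, C 18, D 23. A eliminated.
Round 3: C 28, D 23. C has a majority (≥26).

C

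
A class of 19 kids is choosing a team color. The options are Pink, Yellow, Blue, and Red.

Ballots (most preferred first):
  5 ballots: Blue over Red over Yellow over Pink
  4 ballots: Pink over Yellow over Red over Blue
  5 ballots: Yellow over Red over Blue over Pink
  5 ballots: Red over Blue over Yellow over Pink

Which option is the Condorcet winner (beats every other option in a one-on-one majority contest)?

Red

Red vs Pink: 15–4
Red vs Yellow: 10–9
Red vs Blue: 14–5
Red beats every other option.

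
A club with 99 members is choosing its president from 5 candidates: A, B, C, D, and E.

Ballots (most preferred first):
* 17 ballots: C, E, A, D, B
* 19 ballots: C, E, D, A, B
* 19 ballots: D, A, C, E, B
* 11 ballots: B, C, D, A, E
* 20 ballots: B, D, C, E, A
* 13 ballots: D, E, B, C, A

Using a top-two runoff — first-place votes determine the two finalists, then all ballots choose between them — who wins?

Round 1 first-place votes: A 0, B 31, C 36, D 32, E 0. C and D advance.
Runoff: C is ranked above D on 47 ballots, D above C on 52.

D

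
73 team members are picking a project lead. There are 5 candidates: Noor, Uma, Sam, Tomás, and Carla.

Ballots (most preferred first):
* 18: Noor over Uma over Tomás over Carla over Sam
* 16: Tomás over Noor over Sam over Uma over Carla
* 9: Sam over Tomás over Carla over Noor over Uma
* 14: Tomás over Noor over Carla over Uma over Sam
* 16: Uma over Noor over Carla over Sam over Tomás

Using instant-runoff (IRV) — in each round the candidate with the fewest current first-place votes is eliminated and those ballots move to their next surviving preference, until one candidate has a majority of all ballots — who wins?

Round 1: Noor 18, Uma 16, Sam 9, Tomás 30, Carla 0. Carla eliminated.
Round 2: Noor 18, Uma 16, Sam 9, Tomás 30. Sam eliminated.
Round 3: Noor 18, Uma 16, Tomás 39. Tomás has a majority (≥37).

Tomás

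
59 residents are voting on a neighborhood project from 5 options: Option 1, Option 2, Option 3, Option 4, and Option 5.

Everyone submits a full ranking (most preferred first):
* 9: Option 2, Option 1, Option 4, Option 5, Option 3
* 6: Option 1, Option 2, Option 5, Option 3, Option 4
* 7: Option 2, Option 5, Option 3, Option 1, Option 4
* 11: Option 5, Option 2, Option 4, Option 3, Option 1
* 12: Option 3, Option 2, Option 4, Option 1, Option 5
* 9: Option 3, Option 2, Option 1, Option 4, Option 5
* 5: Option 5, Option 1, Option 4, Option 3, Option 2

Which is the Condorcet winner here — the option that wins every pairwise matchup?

Option 2

Option 2 vs Option 1: 48–11
Option 2 vs Option 3: 33–26
Option 2 vs Option 4: 54–5
Option 2 vs Option 5: 43–16
Option 2 beats every other option.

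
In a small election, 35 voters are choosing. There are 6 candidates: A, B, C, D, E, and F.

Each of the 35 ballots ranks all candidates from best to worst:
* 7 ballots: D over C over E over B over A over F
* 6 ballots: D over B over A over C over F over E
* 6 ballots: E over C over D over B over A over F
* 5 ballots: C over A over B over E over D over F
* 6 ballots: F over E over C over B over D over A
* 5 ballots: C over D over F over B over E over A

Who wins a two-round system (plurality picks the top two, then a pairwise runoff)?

C

Round 1 first-place votes: A 0, B 0, C 10, D 13, E 6, F 6. D and C advance.
Runoff: D is ranked above C on 13 ballots, C above D on 22.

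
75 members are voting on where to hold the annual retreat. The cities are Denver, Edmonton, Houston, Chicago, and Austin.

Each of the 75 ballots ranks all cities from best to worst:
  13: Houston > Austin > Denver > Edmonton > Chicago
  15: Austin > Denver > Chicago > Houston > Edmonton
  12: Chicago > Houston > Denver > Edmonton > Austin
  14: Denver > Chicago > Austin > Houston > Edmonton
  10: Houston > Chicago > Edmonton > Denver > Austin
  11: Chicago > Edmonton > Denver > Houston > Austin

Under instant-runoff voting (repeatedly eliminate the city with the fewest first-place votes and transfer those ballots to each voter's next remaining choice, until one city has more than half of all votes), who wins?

Chicago

Round 1: Denver 14, Edmonton 0, Houston 23, Chicago 23, Austin 15. Edmonton eliminated.
Round 2: Denver 14, Houston 23, Chicago 23, Austin 15. Denver eliminated.
Round 3: Houston 23, Chicago 37, Austin 15. Austin eliminated.
Round 4: Houston 23, Chicago 52. Chicago has a majority (≥38).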